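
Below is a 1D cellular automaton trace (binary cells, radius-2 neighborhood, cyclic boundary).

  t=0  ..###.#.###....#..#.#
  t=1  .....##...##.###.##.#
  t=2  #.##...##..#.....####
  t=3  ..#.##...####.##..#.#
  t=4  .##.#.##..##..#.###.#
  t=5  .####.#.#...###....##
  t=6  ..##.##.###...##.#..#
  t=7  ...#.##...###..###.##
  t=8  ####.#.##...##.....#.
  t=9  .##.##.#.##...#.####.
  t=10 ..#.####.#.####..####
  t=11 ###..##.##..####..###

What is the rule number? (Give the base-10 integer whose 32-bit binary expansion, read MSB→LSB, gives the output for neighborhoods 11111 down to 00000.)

  ##### -> .   bit 31 = 0  t=2,i=19
  ####. -> #   bit 30 = 1  t=2,i=20
  ###.# -> .   bit 29 = 0  t=0,i=4
  ###.. -> #   bit 28 = 1  t=0,i=10
  ##.## -> .   bit 27 = 0  t=1,i=12
  ##.#. -> #   bit 26 = 1  t=0,i=5
  ##..# -> #   bit 25 = 1  t=2,i=9
  ##... -> #   bit 24 = 1  t=0,i=11
  #.### -> .   bit 23 = 0  t=0,i=8
  #.##. -> #   bit 22 = 1  t=1,i=17
  #.#.# -> #   bit 21 = 1  t=0,i=6
  #.#.. -> #   bit 20 = 1  t=0,i=20
  #..## -> .   bit 19 = 0  t=0,i=1
  #..#. -> #   bit 18 = 1  t=0,i=17
  #...# -> #   bit 17 = 1  t=1,i=8
  #.... -> .   bit 16 = 0  t=0,i=12
  .#### -> #   bit 15 = 1  t=2,i=18
  .###. -> .   bit 14 = 0  t=0,i=3
  .##.# -> #   bit 13 = 1  t=1,i=11
  .##.. -> .   bit 12 = 0  t=1,i=6
  .#.## -> .   bit 11 = 0  t=0,i=7
  .#.#. -> .   bit 10 = 0  t=0,i=19
  .#..# -> .   bit 9 = 0  t=0,i=0
  .#... -> #   bit 8 = 1  t=1,i=0
  ..### -> .   bit 7 = 0  t=0,i=2
  ..##. -> .   bit 6 = 0  t=1,i=5
  ..#.# -> #   bit 5 = 1  t=0,i=18
  ..#.. -> #   bit 4 = 1  t=0,i=15
  ...## -> .   bit 3 = 0  t=1,i=4
  ...#. -> #   bit 2 = 1  t=0,i=14
  ....# -> #   bit 1 = 1  t=0,i=13
  ..... -> #   bit 0 = 1  t=1,i=2
  bits 01010111011101101010000100110111 = 1467392311

1467392311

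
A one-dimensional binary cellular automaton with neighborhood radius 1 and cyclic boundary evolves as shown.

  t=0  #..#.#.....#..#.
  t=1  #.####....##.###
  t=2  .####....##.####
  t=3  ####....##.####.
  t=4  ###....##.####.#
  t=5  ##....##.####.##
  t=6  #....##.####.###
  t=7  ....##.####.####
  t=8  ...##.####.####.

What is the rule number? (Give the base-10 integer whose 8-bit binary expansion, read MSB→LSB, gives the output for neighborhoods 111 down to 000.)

  ###|#  b7=1 t=1,i=3
  ##.|.  b6=0 t=1,i=0
  #.#|#  b5=1 t=0,i=4
  #..|.  b4=0 t=0,i=1
  .##|#  b3=1 t=1,i=2
  .#.|#  b2=1 t=0,i=0
  ..#|#  b1=1 t=0,i=2
  ...|.  b0=0 t=0,i=7
  bits 10101110 = 174

174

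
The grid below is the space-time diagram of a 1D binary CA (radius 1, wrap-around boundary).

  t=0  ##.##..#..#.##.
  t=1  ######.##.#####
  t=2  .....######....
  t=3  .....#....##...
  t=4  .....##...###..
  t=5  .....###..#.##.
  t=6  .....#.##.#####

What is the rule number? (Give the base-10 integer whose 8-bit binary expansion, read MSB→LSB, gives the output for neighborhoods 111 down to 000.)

124

  ###|.  b7=0 t=1,i=0
  ##.|#  b6=1 t=0,i=1
  #.#|#  b5=1 t=0,i=2
  #..|#  b4=1 t=0,i=5
  .##|#  b3=1 t=0,i=0
  .#.|#  b2=1 t=0,i=7
  ..#|.  b1=0 t=0,i=6
  ...|.  b0=0 t=2,i=0
  bits 01111100 = 124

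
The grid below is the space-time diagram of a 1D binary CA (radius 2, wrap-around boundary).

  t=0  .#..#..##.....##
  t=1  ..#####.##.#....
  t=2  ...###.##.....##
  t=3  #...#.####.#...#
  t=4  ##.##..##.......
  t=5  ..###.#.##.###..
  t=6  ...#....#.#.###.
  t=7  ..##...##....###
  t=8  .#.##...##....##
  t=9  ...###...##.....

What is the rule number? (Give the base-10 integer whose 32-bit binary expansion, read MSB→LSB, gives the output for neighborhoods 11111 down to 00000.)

  nb #####: next=#  (t=1,i=4, bit31=1)
  nb ####.: next=#  (t=1,i=5, bit30=1)
  nb ###.#: next=.  (t=1,i=6, bit29=0)
  nb ###..: next=#  (t=5,i=13, bit28=1)
  nb ##.##: next=#  (t=1,i=7, bit27=1)
  nb ##.#.: next=.  (t=0,i=0, bit26=0)
  nb ##..#: next=.  (t=4,i=5, bit25=0)
  nb ##...: next=#  (t=0,i=9, bit24=1)
  nb #.###: next=.  (t=3,i=6, bit23=0)
  nb #.##.: next=#  (t=1,i=8, bit22=1)
  nb #.#.#: next=.  (t=5,i=6, bit21=0)
  nb #.#..: next=.  (t=0,i=1, bit20=0)
  nb #..##: next=#  (t=0,i=6, bit19=1)
  nb #..#.: next=#  (t=0,i=3, bit18=1)
  nb #...#: next=.  (t=2,i=1, bit17=0)
  nb #....: next=.  (t=0,i=10, bit16=0)
  nb .####: next=#  (t=1,i=3, bit15=1)
  nb .###.: next=#  (t=2,i=4, bit14=1)
  nb .##.#: next=.  (t=0,i=15, bit13=0)
  nb .##..: next=#  (t=0,i=8, bit12=1)
  nb .#.##: next=.  (t=3,i=5, bit11=0)
  nb .#.#.: next=.  (t=6,i=9, bit10=0)
  nb .#..#: next=#  (t=0,i=2, bit9=1)
  nb .#...: next=.  (t=1,i=12, bit8=0)
  nb ..###: next=.  (t=1,i=2, bit7=0)
  nb ..##.: next=.  (t=0,i=7, bit6=0)
  nb ..#.#: next=#  (t=3,i=4, bit5=1)
  nb ..#..: next=#  (t=0,i=4, bit4=1)
  nb ...##: next=.  (t=0,i=13, bit3=0)
  nb ...#.: next=#  (t=3,i=3, bit2=1)
  nb ....#: next=.  (t=0,i=12, bit1=0)
  nb .....: next=#  (t=0,i=11, bit0=1)
  bits 11011001010011001101001000110101 = 3645690421

3645690421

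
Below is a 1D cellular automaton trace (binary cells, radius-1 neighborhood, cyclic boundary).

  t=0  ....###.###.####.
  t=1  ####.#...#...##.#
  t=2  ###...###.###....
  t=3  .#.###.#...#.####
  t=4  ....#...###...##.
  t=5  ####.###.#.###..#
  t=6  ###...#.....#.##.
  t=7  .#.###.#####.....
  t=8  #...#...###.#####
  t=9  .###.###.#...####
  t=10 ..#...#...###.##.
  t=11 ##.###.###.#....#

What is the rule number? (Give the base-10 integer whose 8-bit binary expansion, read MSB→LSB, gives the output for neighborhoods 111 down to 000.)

147

  ### -> #   bit 7 = 1  t=0,i=5
  ##. -> .   bit 6 = 0  t=0,i=6
  #.# -> .   bit 5 = 0  t=0,i=7
  #.. -> #   bit 4 = 1  t=0,i=16
  .## -> .   bit 3 = 0  t=0,i=4
  .#. -> .   bit 2 = 0  t=1,i=5
  ..# -> #   bit 1 = 1  t=0,i=3
  ... -> #   bit 0 = 1  t=0,i=0
  bits 10010011 = 147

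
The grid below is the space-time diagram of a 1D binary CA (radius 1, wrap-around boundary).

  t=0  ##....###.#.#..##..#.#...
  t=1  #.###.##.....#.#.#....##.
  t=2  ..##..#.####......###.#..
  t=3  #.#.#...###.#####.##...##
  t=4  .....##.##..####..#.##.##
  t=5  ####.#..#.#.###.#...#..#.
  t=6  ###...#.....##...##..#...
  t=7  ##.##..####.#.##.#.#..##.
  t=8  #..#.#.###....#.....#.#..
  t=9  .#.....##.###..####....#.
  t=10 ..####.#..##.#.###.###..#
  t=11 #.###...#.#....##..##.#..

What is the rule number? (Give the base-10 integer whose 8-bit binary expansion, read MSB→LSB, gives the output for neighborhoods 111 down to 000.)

153

  ### -> #   bit 7 = 1  t=0,i=7
  ##. -> .   bit 6 = 0  t=0,i=1
  #.# -> .   bit 5 = 0  t=0,i=9
  #.. -> #   bit 4 = 1  t=0,i=2
  .## -> #   bit 3 = 1  t=0,i=0
  .#. -> .   bit 2 = 0  t=0,i=10
  ..# -> .   bit 1 = 0  t=0,i=5
  ... -> #   bit 0 = 1  t=0,i=3
  bits 10011001 = 153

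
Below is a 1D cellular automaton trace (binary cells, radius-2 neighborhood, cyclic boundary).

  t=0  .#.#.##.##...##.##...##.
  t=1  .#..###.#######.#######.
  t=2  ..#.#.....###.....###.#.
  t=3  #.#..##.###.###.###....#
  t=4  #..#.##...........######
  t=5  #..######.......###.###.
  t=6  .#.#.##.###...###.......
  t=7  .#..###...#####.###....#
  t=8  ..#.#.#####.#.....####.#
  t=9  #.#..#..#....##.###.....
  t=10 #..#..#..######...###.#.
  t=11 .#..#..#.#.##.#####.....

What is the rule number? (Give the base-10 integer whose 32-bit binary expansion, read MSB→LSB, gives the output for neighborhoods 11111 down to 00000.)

  nb #####: next=#  (t=1,i=10, bit31=1)
  nb ####.: next=.  (t=1,i=13, bit30=0)
  nb ###.#: next=.  (t=1,i=6, bit29=0)
  nb ###..: next=#  (t=1,i=22, bit28=1)
  nb ##.##: next=.  (t=0,i=7, bit27=0)
  nb ##.#.: next=.  (t=2,i=21, bit26=0)
  nb ##..#: next=.  (t=0,i=23, bit25=0)
  nb ##...: next=#  (t=0,i=10, bit24=1)
  nb #.###: next=.  (t=1,i=8, bit23=0)
  nb #.##.: next=#  (t=0,i=5, bit22=1)
  nb #.#.#: next=.  (t=0,i=3, bit21=0)
  nb #.#..: next=.  (t=2,i=4, bit20=0)
  nb #..##: next=.  (t=1,i=3, bit19=0)
  nb #..#.: next=.  (t=0,i=0, bit18=0)
  nb #...#: next=#  (t=0,i=11, bit17=1)
  nb #....: next=#  (t=2,i=6, bit16=1)
  nb .####: next=.  (t=1,i=9, bit15=0)
  nb .###.: next=.  (t=1,i=5, bit14=0)
  nb .##.#: next=#  (t=0,i=6, bit13=1)
  nb .##..: next=#  (t=0,i=9, bit12=1)
  nb .#.##: next=#  (t=0,i=4, bit11=1)
  nb .#.#.: next=.  (t=0,i=2, bit10=0)
  nb .#..#: next=#  (t=1,i=2, bit9=1)
  nb .#...: next=#  (t=2,i=5, bit8=1)
  nb ..###: next=#  (t=1,i=4, bit7=1)
  nb ..##.: next=#  (t=0,i=13, bit6=1)
  nb ..#.#: next=#  (t=0,i=1, bit5=1)
  nb ..#..: next=.  (t=1,i=1, bit4=0)
  nb ...##: next=#  (t=0,i=12, bit3=1)
  nb ...#.: next=.  (t=2,i=1, bit2=0)
  nb ....#: next=#  (t=2,i=8, bit1=1)
  nb .....: next=.  (t=2,i=7, bit0=0)
  bits 10010001010000110011101111101010 = 2437102570

2437102570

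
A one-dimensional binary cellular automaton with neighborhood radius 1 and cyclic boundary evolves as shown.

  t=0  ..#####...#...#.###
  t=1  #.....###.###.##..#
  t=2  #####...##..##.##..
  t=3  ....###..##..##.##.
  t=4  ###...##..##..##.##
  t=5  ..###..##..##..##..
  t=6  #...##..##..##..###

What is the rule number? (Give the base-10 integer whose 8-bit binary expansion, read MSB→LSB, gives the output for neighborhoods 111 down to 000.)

117

  ### -> .   bit 7 = 0  t=0,i=3
  ##. -> #   bit 6 = 1  t=0,i=6
  #.# -> #   bit 5 = 1  t=0,i=15
  #.. -> #   bit 4 = 1  t=0,i=0
  .## -> .   bit 3 = 0  t=0,i=2
  .#. -> #   bit 2 = 1  t=0,i=10
  ..# -> .   bit 1 = 0  t=0,i=1
  ... -> #   bit 0 = 1  t=0,i=8
  bits 01110101 = 117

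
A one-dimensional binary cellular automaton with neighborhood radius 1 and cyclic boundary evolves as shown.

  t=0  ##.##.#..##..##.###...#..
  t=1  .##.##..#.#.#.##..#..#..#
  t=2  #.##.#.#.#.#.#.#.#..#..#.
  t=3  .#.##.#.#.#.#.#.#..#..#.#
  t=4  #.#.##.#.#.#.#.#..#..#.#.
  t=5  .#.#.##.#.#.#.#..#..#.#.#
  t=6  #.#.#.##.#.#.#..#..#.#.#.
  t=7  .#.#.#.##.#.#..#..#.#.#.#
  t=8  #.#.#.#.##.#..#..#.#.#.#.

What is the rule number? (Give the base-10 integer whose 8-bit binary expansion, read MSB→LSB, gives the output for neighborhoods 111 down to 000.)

  ###|.  b7=0 t=0,i=17
  ##.|#  b6=1 t=0,i=1
  #.#|#  b5=1 t=0,i=2
  #..|.  b4=0 t=0,i=7
  .##|.  b3=0 t=0,i=0
  .#.|.  b2=0 t=0,i=6
  ..#|#  b1=1 t=0,i=8
  ...|.  b0=0 t=0,i=20
  bits 01100010 = 98

98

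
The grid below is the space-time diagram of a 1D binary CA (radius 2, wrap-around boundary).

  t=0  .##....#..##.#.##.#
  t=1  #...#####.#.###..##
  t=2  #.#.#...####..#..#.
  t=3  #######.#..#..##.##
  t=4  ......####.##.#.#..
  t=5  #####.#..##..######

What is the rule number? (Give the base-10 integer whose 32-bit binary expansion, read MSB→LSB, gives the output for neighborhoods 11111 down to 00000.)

  [31] ##### => .  t=1,i=6
  [30] ####. => .  t=1,i=7
  [29] ###.# => #  t=1,i=8
  [28] ###.. => #  t=1,i=0
  [27] ##.## => #  t=3,i=16
  [26] ##.#. => #  t=0,i=12
  [25] ##..# => .  t=1,i=15
  [24] ##... => .  t=0,i=3
  [23] #.### => .  t=1,i=12
  [22] #.##. => .  t=0,i=1
  [21] #.#.# => #  t=0,i=13
  [20] #.#.. => #  t=2,i=4
  [19] #..## => .  t=0,i=9
  [18] #..#. => .  t=2,i=13
  [17] #...# => #  t=1,i=2
  [16] #.... => #  t=0,i=4
  [15] .#### => .  t=1,i=5
  [14] .###. => .  t=1,i=13
  [13] .##.# => .  t=0,i=11
  [12] .##.. => .  t=0,i=2
  [11] .#.## => #  t=0,i=0
  [10] .#.#. => #  t=2,i=1
  [9] .#..# => #  t=0,i=8
  [8] .#... => #  t=2,i=5
  [7] ..### => #  t=1,i=4
  [6] ..##. => #  t=0,i=10
  [5] ..#.# => #  t=2,i=17
  [4] ..#.. => #  t=0,i=7
  [3] ...## => .  t=1,i=3
  [2] ...#. => #  t=0,i=6
  [1] ....# => #  t=0,i=5
  [0] ..... => #  t=4,i=0
  bits 00111100001100110000111111110111 = 1009979383

1009979383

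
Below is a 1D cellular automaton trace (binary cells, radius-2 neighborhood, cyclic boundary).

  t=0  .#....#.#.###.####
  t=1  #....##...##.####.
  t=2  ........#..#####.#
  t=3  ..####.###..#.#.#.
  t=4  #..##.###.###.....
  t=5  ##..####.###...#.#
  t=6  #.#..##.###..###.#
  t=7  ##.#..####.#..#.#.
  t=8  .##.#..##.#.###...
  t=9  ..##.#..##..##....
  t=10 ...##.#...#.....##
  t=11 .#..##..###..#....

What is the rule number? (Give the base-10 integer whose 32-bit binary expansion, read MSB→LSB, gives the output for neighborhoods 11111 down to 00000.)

1317462581

  ##### -> .   bit 31 = 0  t=2,i=13
  ####. -> #   bit 30 = 1  t=0,i=16
  ###.# -> .   bit 29 = 0  t=0,i=12
  ###.. -> .   bit 28 = 0  t=3,i=9
  ##.## -> #   bit 27 = 1  t=0,i=13
  ##.#. -> #   bit 26 = 1  t=0,i=0
  ##..# -> #   bit 25 = 1  t=3,i=10
  ##... -> .   bit 24 = 0  t=1,i=7
  #.### -> #   bit 23 = 1  t=0,i=10
  #.##. -> .   bit 22 = 0  t=6,i=17
  #.#.# -> .   bit 21 = 0  t=0,i=8
  #.#.. -> .   bit 20 = 0  t=0,i=1
  #..## -> .   bit 19 = 0  t=2,i=10
  #..#. -> #   bit 18 = 1  t=3,i=11
  #...# -> #   bit 17 = 1  t=1,i=8
  #.... -> .   bit 16 = 0  t=0,i=3
  .#### -> #   bit 15 = 1  t=0,i=15
  .###. -> #   bit 14 = 1  t=0,i=11
  .##.# -> #   bit 13 = 1  t=1,i=11
  .##.. -> .   bit 12 = 0  t=1,i=6
  .#.## -> .   bit 11 = 0  t=0,i=9
  .#.#. -> .   bit 10 = 0  t=0,i=7
  .#..# -> #   bit 9 = 1  t=2,i=9
  .#... -> .   bit 8 = 0  t=0,i=2
  ..### -> .   bit 7 = 0  t=2,i=11
  ..##. -> .   bit 6 = 0  t=1,i=5
  ..#.# -> #   bit 5 = 1  t=0,i=6
  ..#.. -> #   bit 4 = 1  t=2,i=8
  ...## -> .   bit 3 = 0  t=1,i=4
  ...#. -> #   bit 2 = 1  t=0,i=5
  ....# -> .   bit 1 = 0  t=0,i=4
  ..... -> #   bit 0 = 1  t=2,i=2
  bits 01001110100001101110001000110101 = 1317462581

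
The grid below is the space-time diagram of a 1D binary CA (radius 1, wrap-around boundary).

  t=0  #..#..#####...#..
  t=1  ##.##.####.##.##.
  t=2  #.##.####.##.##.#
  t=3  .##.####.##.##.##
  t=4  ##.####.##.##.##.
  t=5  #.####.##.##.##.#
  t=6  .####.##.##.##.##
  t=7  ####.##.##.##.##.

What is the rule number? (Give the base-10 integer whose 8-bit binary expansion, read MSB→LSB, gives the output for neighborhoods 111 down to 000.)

189

  [7] ### => #  t=0,i=7
  [6] ##. => .  t=0,i=10
  [5] #.# => #  t=1,i=2
  [4] #.. => #  t=0,i=1
  [3] .## => #  t=0,i=6
  [2] .#. => #  t=0,i=0
  [1] ..# => .  t=0,i=2
  [0] ... => #  t=0,i=12
  bits 10111101 = 189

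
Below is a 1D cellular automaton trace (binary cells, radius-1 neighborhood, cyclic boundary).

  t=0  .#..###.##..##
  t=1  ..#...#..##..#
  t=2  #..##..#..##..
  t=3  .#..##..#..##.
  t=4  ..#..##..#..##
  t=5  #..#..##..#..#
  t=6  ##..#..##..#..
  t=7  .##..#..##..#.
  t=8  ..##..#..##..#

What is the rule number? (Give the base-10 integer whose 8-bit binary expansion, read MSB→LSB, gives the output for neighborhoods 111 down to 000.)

81

  [7] ### => .  t=0,i=5
  [6] ##. => #  t=0,i=6
  [5] #.# => .  t=0,i=0
  [4] #.. => #  t=0,i=2
  [3] .## => .  t=0,i=4
  [2] .#. => .  t=0,i=1
  [1] ..# => .  t=0,i=3
  [0] ... => #  t=1,i=4
  bits 01010001 = 81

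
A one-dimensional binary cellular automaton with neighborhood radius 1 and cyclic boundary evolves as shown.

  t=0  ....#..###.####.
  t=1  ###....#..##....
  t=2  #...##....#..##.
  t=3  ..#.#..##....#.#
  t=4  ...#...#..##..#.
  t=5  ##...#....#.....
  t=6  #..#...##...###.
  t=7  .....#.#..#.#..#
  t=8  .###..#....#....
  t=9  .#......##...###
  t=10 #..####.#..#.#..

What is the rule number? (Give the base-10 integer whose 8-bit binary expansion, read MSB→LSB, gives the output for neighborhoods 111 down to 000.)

  ### -> .   bit 7 = 0  t=0,i=8
  ##. -> .   bit 6 = 0  t=0,i=9
  #.# -> #   bit 5 = 1  t=0,i=10
  #.. -> .   bit 4 = 0  t=0,i=5
  .## -> #   bit 3 = 1  t=0,i=7
  .#. -> .   bit 2 = 0  t=0,i=4
  ..# -> .   bit 1 = 0  t=0,i=3
  ... -> #   bit 0 = 1  t=0,i=0
  bits 00101001 = 41

41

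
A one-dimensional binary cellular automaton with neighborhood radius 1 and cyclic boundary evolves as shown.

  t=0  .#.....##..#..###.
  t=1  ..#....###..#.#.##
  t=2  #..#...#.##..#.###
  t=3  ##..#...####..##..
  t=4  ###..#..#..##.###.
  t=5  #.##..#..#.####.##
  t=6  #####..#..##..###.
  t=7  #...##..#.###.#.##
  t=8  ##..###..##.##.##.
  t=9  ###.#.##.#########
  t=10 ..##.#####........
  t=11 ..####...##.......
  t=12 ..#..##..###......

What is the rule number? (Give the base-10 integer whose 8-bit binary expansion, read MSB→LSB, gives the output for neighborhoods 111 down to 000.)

120

  ### -> .   bit 7 = 0  t=0,i=15
  ##. -> #   bit 6 = 1  t=0,i=8
  #.# -> #   bit 5 = 1  t=1,i=13
  #.. -> #   bit 4 = 1  t=0,i=2
  .## -> #   bit 3 = 1  t=0,i=7
  .#. -> .   bit 2 = 0  t=0,i=1
  ..# -> .   bit 1 = 0  t=0,i=0
  ... -> .   bit 0 = 0  t=0,i=3
  bits 01111000 = 120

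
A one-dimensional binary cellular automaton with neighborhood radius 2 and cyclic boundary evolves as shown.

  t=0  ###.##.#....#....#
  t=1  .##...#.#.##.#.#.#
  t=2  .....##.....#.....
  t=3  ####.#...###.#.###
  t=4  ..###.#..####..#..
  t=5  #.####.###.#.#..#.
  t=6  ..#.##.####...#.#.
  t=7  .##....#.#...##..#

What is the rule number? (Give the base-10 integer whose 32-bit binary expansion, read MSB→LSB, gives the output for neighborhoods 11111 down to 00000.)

1720206311

  #####|.  b31=0 t=3,i=0
  ####.|#  b30=1 t=0,i=1
  ###.#|#  b29=1 t=0,i=2
  ###..|.  b28=0 t=4,i=12
  ##.##|.  b27=0 t=0,i=3
  ##.#.|#  b26=1 t=0,i=6
  ##..#|#  b25=1 t=4,i=13
  ##...|.  b24=0 t=1,i=3
  #.###|#  b23=1 t=3,i=15
  #.##.|.  b22=0 t=0,i=4
  #.#.#|.  b21=0 t=1,i=8
  #.#..|.  b20=0 t=0,i=7
  #..##|#  b19=1 t=4,i=8
  #..#.|.  b18=0 t=4,i=14
  #...#|.  b17=0 t=1,i=4
  #....|.  b16=0 t=0,i=9
  .####|.  b15=0 t=0,i=0
  .###.|#  b14=1 t=3,i=10
  .##.#|.  b13=0 t=0,i=5
  .##..|.  b12=0 t=1,i=2
  .#.##|.  b11=0 t=1,i=0
  .#.#.|.  b10=0 t=1,i=7
  .#..#|#  b9=1 t=4,i=7
  .#...|#  b8=1 t=0,i=8
  ..###|#  b7=1 t=0,i=17
  ..##.|#  b6=1 t=2,i=5
  ..#.#|#  b5=1 t=1,i=6
  ..#..|.  b4=0 t=0,i=12
  ...##|.  b3=0 t=0,i=16
  ...#.|#  b2=1 t=0,i=11
  ....#|#  b1=1 t=0,i=10
  .....|#  b0=1 t=2,i=0
  bits 01100110100010000100001111100111 = 1720206311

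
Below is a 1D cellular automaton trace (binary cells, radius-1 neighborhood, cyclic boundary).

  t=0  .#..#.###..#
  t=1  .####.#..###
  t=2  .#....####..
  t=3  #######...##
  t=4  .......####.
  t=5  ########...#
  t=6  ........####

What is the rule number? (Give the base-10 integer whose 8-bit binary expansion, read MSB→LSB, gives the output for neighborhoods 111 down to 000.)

31

  ### -> .   bit 7 = 0  t=0,i=7
  ##. -> .   bit 6 = 0  t=0,i=8
  #.# -> .   bit 5 = 0  t=0,i=0
  #.. -> #   bit 4 = 1  t=0,i=2
  .## -> #   bit 3 = 1  t=0,i=6
  .#. -> #   bit 2 = 1  t=0,i=1
  ..# -> #   bit 1 = 1  t=0,i=3
  ... -> #   bit 0 = 1  t=2,i=3
  bits 00011111 = 31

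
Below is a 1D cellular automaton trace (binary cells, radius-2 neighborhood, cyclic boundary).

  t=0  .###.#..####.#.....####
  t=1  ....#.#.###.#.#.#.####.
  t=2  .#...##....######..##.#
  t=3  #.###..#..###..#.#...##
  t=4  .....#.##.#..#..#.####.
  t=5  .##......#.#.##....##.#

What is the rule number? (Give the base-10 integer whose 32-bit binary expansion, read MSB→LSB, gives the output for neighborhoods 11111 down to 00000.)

  nb #####: next=.  (t=2,i=13, bit31=0)
  nb ####.: next=#  (t=0,i=10, bit30=1)
  nb ###.#: next=.  (t=0,i=3, bit29=0)
  nb ###..: next=.  (t=1,i=21, bit28=0)
  nb ##.##: next=.  (t=0,i=0, bit27=0)
  nb ##.#.: next=#  (t=0,i=4, bit26=1)
  nb ##..#: next=#  (t=2,i=17, bit25=1)
  nb ##...: next=#  (t=1,i=22, bit24=1)
  nb #.###: next=.  (t=0,i=1, bit23=0)
  nb #.##.: next=.  (t=4,i=7, bit22=0)
  nb #.#.#: next=#  (t=1,i=6, bit21=1)
  nb #.#..: next=.  (t=0,i=5, bit20=0)
  nb #..##: next=.  (t=0,i=7, bit19=0)
  nb #..#.: next=.  (t=3,i=6, bit18=0)
  nb #...#: next=#  (t=2,i=3, bit17=1)
  nb #....: next=.  (t=0,i=15, bit16=0)
  nb .####: next=#  (t=0,i=9, bit15=1)
  nb .###.: next=.  (t=0,i=2, bit14=0)
  nb .##.#: next=.  (t=2,i=20, bit13=0)
  nb .##..: next=.  (t=2,i=6, bit12=0)
  nb .#.##: next=.  (t=1,i=7, bit11=0)
  nb .#.#.: next=#  (t=1,i=5, bit10=1)
  nb .#..#: next=#  (t=0,i=6, bit9=1)
  nb .#...: next=#  (t=0,i=14, bit8=1)
  nb ..###: next=#  (t=0,i=8, bit7=1)
  nb ..##.: next=.  (t=2,i=5, bit6=0)
  nb ..#.#: next=.  (t=1,i=4, bit5=0)
  nb ..#..: next=#  (t=3,i=7, bit4=1)
  nb ...##: next=#  (t=0,i=18, bit3=1)
  nb ...#.: next=.  (t=1,i=3, bit2=0)
  nb ....#: next=.  (t=0,i=17, bit1=0)
  nb .....: next=#  (t=0,i=16, bit0=1)
  bits 01000111001000101000011110011001 = 1193445273

1193445273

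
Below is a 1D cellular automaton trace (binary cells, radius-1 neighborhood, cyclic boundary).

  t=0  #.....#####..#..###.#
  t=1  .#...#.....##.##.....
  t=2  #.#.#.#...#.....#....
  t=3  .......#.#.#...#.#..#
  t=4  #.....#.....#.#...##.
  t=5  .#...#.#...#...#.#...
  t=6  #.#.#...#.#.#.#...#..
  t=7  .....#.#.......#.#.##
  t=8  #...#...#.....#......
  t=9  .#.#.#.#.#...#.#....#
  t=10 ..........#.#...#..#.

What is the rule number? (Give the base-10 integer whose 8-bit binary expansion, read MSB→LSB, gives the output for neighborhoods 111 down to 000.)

18

  ###|.  b7=0 t=0,i=7
  ##.|.  b6=0 t=0,i=0
  #.#|.  b5=0 t=0,i=19
  #..|#  b4=1 t=0,i=1
  .##|.  b3=0 t=0,i=6
  .#.|.  b2=0 t=0,i=13
  ..#|#  b1=1 t=0,i=5
  ...|.  b0=0 t=0,i=2
  bits 00010010 = 18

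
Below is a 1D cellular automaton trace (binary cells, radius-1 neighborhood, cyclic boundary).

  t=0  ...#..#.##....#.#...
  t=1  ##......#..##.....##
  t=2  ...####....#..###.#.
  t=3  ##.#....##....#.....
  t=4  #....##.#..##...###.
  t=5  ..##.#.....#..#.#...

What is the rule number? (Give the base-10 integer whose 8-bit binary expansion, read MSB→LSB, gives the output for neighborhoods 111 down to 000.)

9

  nb ###: next=.  (t=1,i=0, bit7=0)
  nb ##.: next=.  (t=0,i=9, bit6=0)
  nb #.#: next=.  (t=0,i=7, bit5=0)
  nb #..: next=.  (t=0,i=4, bit4=0)
  nb .##: next=#  (t=0,i=8, bit3=1)
  nb .#.: next=.  (t=0,i=3, bit2=0)
  nb ..#: next=.  (t=0,i=2, bit1=0)
  nb ...: next=#  (t=0,i=0, bit0=1)
  bits 00001001 = 9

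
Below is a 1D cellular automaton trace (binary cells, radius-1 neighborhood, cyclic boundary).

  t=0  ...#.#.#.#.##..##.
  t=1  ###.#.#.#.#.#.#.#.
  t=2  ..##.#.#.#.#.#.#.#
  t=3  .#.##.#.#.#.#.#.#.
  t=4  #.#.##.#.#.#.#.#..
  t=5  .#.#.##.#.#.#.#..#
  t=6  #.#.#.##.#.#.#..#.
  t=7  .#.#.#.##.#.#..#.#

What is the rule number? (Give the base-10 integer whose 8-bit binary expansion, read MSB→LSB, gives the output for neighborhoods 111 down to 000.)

99

  [7] ### => .  t=1,i=1
  [6] ##. => #  t=0,i=12
  [5] #.# => #  t=0,i=4
  [4] #.. => .  t=0,i=13
  [3] .## => .  t=0,i=11
  [2] .#. => .  t=0,i=3
  [1] ..# => #  t=0,i=2
  [0] ... => #  t=0,i=0
  bits 01100011 = 99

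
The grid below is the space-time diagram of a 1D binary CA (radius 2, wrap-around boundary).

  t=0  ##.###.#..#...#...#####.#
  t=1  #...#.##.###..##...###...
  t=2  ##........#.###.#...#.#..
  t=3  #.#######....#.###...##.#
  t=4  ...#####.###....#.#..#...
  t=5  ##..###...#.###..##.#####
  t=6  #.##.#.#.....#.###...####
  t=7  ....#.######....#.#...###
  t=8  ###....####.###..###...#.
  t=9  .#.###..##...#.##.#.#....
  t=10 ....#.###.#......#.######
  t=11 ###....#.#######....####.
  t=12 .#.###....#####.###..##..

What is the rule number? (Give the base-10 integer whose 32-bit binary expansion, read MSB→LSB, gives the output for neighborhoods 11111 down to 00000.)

3340617043

  nb #####: next=#  (t=0,i=20, bit31=1)
  nb ####.: next=#  (t=0,i=21, bit30=1)
  nb ###.#: next=.  (t=0,i=1, bit29=0)
  nb ###..: next=.  (t=1,i=11, bit28=0)
  nb ##.##: next=.  (t=0,i=2, bit27=0)
  nb ##.#.: next=#  (t=0,i=6, bit26=1)
  nb ##..#: next=#  (t=1,i=12, bit25=1)
  nb ##...: next=#  (t=1,i=16, bit24=1)
  nb #.###: next=.  (t=0,i=3, bit23=0)
  nb #.##.: next=.  (t=1,i=6, bit22=0)
  nb #.#.#: next=.  (t=6,i=5, bit21=0)
  nb #.#..: next=#  (t=0,i=7, bit20=1)
  nb #..##: next=#  (t=1,i=13, bit19=1)
  nb #..#.: next=#  (t=0,i=9, bit18=1)
  nb #...#: next=.  (t=0,i=12, bit17=0)
  nb #....: next=#  (t=2,i=3, bit16=1)
  nb .####: next=#  (t=0,i=19, bit15=1)
  nb .###.: next=#  (t=0,i=0, bit14=1)
  nb .##.#: next=.  (t=1,i=7, bit13=0)
  nb .##..: next=.  (t=1,i=15, bit12=0)
  nb .#.##: next=.  (t=1,i=5, bit11=0)
  nb .#.#.: next=#  (t=2,i=21, bit10=1)
  nb .#..#: next=.  (t=0,i=8, bit9=0)
  nb .#...: next=#  (t=0,i=11, bit8=1)
  nb ..###: next=.  (t=0,i=18, bit7=0)
  nb ..##.: next=#  (t=1,i=14, bit6=1)
  nb ..#.#: next=.  (t=1,i=4, bit5=0)
  nb ..#..: next=#  (t=0,i=10, bit4=1)
  nb ...##: next=.  (t=0,i=17, bit3=0)
  nb ...#.: next=.  (t=0,i=13, bit2=0)
  nb ....#: next=#  (t=2,i=8, bit1=1)
  nb .....: next=#  (t=2,i=4, bit0=1)
  bits 11000111000111011100010101010011 = 3340617043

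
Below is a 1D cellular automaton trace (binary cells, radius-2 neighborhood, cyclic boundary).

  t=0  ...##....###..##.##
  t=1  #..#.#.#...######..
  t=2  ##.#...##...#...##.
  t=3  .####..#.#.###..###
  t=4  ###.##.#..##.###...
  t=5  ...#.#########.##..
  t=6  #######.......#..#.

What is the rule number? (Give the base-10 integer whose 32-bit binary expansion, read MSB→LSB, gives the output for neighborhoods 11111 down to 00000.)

530099063

  [31] ##### => .  t=1,i=13
  [30] ####. => .  t=1,i=15
  [29] ###.# => .  t=3,i=18
  [28] ###.. => #  t=0,i=11
  [27] ##.## => #  t=0,i=16
  [26] ##.#. => #  t=2,i=2
  [25] ##..# => #  t=0,i=12
  [24] ##... => #  t=0,i=0
  [23] #.### => #  t=3,i=1
  [22] #.##. => .  t=0,i=17
  [21] #.#.# => .  t=1,i=5
  [20] #.#.. => #  t=1,i=7
  [19] #..## => #  t=0,i=13
  [18] #..#. => .  t=1,i=2
  [17] #...# => .  t=0,i=1
  [16] #.... => .  t=0,i=6
  [15] .#### => #  t=1,i=12
  [14] .###. => .  t=0,i=10
  [13] .##.# => #  t=0,i=15
  [12] .##.. => .  t=0,i=4
  [11] .#.## => #  t=3,i=10
  [10] .#.#. => .  t=1,i=4
  [9] .#..# => #  t=1,i=1
  [8] .#... => #  t=1,i=8
  [7] ..### => .  t=0,i=9
  [6] ..##. => #  t=0,i=3
  [5] ..#.# => #  t=1,i=3
  [4] ..#.. => #  t=1,i=0
  [3] ...## => .  t=0,i=2
  [2] ...#. => #  t=2,i=11
  [1] ....# => #  t=0,i=7
  [0] ..... => #  t=5,i=0
  bits 00011111100110001010101101110111 = 530099063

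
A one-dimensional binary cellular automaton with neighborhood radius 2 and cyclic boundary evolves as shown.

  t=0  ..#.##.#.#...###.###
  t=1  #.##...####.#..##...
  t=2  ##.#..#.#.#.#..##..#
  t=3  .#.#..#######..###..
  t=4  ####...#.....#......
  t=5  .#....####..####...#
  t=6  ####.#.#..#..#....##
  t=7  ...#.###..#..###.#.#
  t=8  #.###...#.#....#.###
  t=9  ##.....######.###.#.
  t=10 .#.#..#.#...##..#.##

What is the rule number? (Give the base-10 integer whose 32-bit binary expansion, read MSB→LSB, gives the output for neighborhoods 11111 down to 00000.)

  nb #####: next=.  (t=3,i=8, bit31=0)
  nb ####.: next=.  (t=1,i=9, bit30=0)
  nb ###.#: next=#  (t=0,i=15, bit29=1)
  nb ###..: next=.  (t=0,i=19, bit28=0)
  nb ##.##: next=#  (t=0,i=16, bit27=1)
  nb ##.#.: next=.  (t=0,i=6, bit26=0)
  nb ##..#: next=#  (t=0,i=0, bit25=1)
  nb ##...: next=.  (t=1,i=4, bit24=0)
  nb #.###: next=.  (t=0,i=17, bit23=0)
  nb #.##.: next=.  (t=0,i=4, bit22=0)
  nb #.#.#: next=#  (t=0,i=7, bit21=1)
  nb #.#..: next=#  (t=0,i=9, bit20=1)
  nb #..##: next=.  (t=1,i=14, bit19=0)
  nb #..#.: next=.  (t=0,i=1, bit18=0)
  nb #...#: next=.  (t=0,i=11, bit17=0)
  nb #....: next=#  (t=4,i=9, bit16=1)
  nb .####: next=#  (t=1,i=8, bit15=1)
  nb .###.: next=.  (t=0,i=14, bit14=0)
  nb .##.#: next=.  (t=0,i=5, bit13=0)
  nb .##..: next=#  (t=1,i=3, bit12=1)
  nb .#.##: next=#  (t=0,i=3, bit11=1)
  nb .#.#.: next=#  (t=0,i=8, bit10=1)
  nb .#..#: next=.  (t=1,i=13, bit9=0)
  nb .#...: next=#  (t=0,i=10, bit8=1)
  nb ..###: next=.  (t=0,i=13, bit7=0)
  nb ..##.: next=#  (t=1,i=15, bit6=1)
  nb ..#.#: next=#  (t=0,i=2, bit5=1)
  nb ..#..: next=#  (t=4,i=7, bit4=1)
  nb ...##: next=#  (t=0,i=12, bit3=1)
  nb ...#.: next=#  (t=1,i=19, bit2=1)
  nb ....#: next=.  (t=4,i=11, bit1=0)
  nb .....: next=.  (t=4,i=10, bit0=0)
  bits 00101010001100011001110101111100 = 707894652

707894652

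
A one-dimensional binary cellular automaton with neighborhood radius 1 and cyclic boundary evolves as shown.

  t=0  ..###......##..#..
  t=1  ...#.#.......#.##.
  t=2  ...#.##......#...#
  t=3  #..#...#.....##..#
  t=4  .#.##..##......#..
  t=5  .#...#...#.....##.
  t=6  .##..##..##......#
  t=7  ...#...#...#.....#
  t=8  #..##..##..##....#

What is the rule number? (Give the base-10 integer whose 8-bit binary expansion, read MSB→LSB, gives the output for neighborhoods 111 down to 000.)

  ###|#  b7=1 t=0,i=3
  ##.|.  b6=0 t=0,i=4
  #.#|.  b5=0 t=1,i=4
  #..|#  b4=1 t=0,i=5
  .##|.  b3=0 t=0,i=2
  .#.|#  b2=1 t=0,i=15
  ..#|.  b1=0 t=0,i=1
  ...|.  b0=0 t=0,i=0
  bits 10010100 = 148

148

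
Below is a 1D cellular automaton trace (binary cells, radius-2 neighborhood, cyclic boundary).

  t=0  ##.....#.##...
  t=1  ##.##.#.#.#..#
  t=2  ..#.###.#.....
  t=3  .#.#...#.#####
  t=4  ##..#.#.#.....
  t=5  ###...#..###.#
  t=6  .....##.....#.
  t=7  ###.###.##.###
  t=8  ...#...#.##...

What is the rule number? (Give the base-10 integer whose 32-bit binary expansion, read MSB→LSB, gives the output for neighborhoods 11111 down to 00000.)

237058397

  ##### -> .   bit 31 = 0  t=3,i=11
  ####. -> .   bit 30 = 0  t=3,i=12
  ###.# -> .   bit 29 = 0  t=1,i=1
  ###.. -> .   bit 28 = 0  t=5,i=2
  ##.## -> #   bit 27 = 1  t=1,i=2
  ##.#. -> #   bit 26 = 1  t=1,i=5
  ##..# -> #   bit 25 = 1  t=4,i=2
  ##... -> .   bit 24 = 0  t=0,i=2
  #.### -> .   bit 23 = 0  t=2,i=4
  #.##. -> .   bit 22 = 0  t=0,i=9
  #.#.# -> #   bit 21 = 1  t=1,i=6
  #.#.. -> .   bit 20 = 0  t=1,i=10
  #..## -> .   bit 19 = 0  t=1,i=12
  #..#. -> .   bit 18 = 0  t=4,i=3
  #...# -> .   bit 17 = 0  t=0,i=12
  #.... -> #   bit 16 = 1  t=0,i=3
  .#### -> .   bit 15 = 0  t=3,i=10
  .###. -> .   bit 14 = 0  t=1,i=0
  .##.# -> #   bit 13 = 1  t=1,i=4
  .##.. -> #   bit 12 = 1  t=0,i=1
  .#.## -> #   bit 11 = 1  t=0,i=8
  .#.#. -> .   bit 10 = 0  t=1,i=7
  .#..# -> .   bit 9 = 0  t=1,i=11
  .#... -> #   bit 8 = 1  t=2,i=9
  ..### -> .   bit 7 = 0  t=1,i=13
  ..##. -> #   bit 6 = 1  t=0,i=0
  ..#.# -> .   bit 5 = 0  t=0,i=7
  ..#.. -> #   bit 4 = 1  t=5,i=6
  ...## -> #   bit 3 = 1  t=0,i=13
  ...#. -> #   bit 2 = 1  t=0,i=6
  ....# -> .   bit 1 = 0  t=0,i=5
  ..... -> #   bit 0 = 1  t=0,i=4
  bits 00001110001000010011100101011101 = 237058397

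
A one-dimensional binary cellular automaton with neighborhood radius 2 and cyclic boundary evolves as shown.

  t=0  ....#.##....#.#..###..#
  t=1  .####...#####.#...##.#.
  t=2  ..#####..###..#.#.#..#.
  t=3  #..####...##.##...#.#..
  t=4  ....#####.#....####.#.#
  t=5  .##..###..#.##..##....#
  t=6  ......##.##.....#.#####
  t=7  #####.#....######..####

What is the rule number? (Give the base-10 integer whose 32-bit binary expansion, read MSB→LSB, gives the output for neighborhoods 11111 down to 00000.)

  #####|#  b31=1 t=1,i=10
  ####.|#  b30=1 t=1,i=3
  ###.#|.  b29=0 t=1,i=12
  ###..|#  b28=1 t=0,i=19
  ##.##|.  b27=0 t=3,i=12
  ##.#.|.  b26=0 t=1,i=13
  ##..#|.  b25=0 t=0,i=20
  ##...|#  b24=1 t=0,i=8
  #.###|.  b23=0 t=6,i=18
  #.##.|.  b22=0 t=0,i=6
  #.#.#|.  b21=0 t=2,i=16
  #.#..|#  b20=1 t=0,i=14
  #..##|.  b19=0 t=0,i=16
  #..#.|#  b18=1 t=0,i=21
  #...#|#  b17=1 t=1,i=6
  #....|#  b16=1 t=0,i=1
  .####|#  b15=1 t=1,i=2
  .###.|#  b14=1 t=0,i=18
  .##.#|.  b13=0 t=1,i=19
  .##..|.  b12=0 t=0,i=7
  .#.##|.  b11=0 t=0,i=5
  .#.#.|.  b10=0 t=0,i=13
  .#..#|.  b9=0 t=0,i=15
  .#...|.  b8=0 t=0,i=0
  ..###|.  b7=0 t=0,i=17
  ..##.|#  b6=1 t=1,i=18
  ..#.#|#  b5=1 t=0,i=4
  ..#..|.  b4=0 t=0,i=22
  ...##|.  b3=0 t=1,i=7
  ...#.|#  b2=1 t=0,i=3
  ....#|#  b1=1 t=0,i=2
  .....|#  b0=1 t=6,i=2
  bits 11010001000101111100000001100111 = 3507994727

3507994727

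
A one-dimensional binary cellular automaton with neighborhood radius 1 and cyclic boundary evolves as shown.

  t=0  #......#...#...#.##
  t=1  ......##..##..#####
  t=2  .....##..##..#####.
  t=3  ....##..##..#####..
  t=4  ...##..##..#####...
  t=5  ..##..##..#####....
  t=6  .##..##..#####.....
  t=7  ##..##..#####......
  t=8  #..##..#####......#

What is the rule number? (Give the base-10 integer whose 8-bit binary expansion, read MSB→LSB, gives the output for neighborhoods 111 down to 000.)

174

  ### -> #   bit 7 = 1  t=0,i=18
  ##. -> .   bit 6 = 0  t=0,i=0
  #.# -> #   bit 5 = 1  t=0,i=16
  #.. -> .   bit 4 = 0  t=0,i=1
  .## -> #   bit 3 = 1  t=0,i=17
  .#. -> #   bit 2 = 1  t=0,i=7
  ..# -> #   bit 1 = 1  t=0,i=6
  ... -> .   bit 0 = 0  t=0,i=2
  bits 10101110 = 174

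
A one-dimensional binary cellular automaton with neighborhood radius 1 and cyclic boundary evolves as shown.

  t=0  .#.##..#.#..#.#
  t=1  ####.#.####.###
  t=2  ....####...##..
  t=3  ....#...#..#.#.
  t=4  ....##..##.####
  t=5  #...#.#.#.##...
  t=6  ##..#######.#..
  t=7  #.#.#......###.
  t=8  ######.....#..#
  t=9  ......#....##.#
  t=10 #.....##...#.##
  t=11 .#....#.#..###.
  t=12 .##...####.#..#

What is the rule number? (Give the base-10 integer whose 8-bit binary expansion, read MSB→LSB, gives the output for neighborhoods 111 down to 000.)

60

  nb ###: next=.  (t=1,i=0, bit7=0)
  nb ##.: next=.  (t=0,i=4, bit6=0)
  nb #.#: next=#  (t=0,i=0, bit5=1)
  nb #..: next=#  (t=0,i=5, bit4=1)
  nb .##: next=#  (t=0,i=3, bit3=1)
  nb .#.: next=#  (t=0,i=1, bit2=1)
  nb ..#: next=.  (t=0,i=6, bit1=0)
  nb ...: next=.  (t=2,i=0, bit0=0)
  bits 00111100 = 60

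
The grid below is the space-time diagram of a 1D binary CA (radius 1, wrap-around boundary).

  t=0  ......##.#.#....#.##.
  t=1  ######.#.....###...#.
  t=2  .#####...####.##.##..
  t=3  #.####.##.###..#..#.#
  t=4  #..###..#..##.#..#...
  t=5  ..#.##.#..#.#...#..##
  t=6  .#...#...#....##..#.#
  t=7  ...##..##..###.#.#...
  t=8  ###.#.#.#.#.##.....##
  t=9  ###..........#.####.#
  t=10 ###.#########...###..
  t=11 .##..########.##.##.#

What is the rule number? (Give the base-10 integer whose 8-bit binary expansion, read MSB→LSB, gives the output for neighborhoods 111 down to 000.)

  nb ###: next=#  (t=1,i=1, bit7=1)
  nb ##.: next=#  (t=0,i=7, bit6=1)
  nb #.#: next=.  (t=0,i=8, bit5=0)
  nb #..: next=.  (t=0,i=12, bit4=0)
  nb .##: next=.  (t=0,i=6, bit3=0)
  nb .#.: next=.  (t=0,i=9, bit2=0)
  nb ..#: next=#  (t=0,i=5, bit1=1)
  nb ...: next=#  (t=0,i=0, bit0=1)
  bits 11000011 = 195

195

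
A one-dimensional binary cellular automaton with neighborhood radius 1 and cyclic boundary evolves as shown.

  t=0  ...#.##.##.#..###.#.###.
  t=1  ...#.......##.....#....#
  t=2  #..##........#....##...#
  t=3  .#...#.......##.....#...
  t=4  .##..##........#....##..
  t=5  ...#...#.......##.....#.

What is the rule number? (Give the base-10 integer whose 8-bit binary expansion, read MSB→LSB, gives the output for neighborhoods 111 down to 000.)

20

  [7] ### => .  t=0,i=15
  [6] ##. => .  t=0,i=6
  [5] #.# => .  t=0,i=4
  [4] #.. => #  t=0,i=12
  [3] .## => .  t=0,i=5
  [2] .#. => #  t=0,i=3
  [1] ..# => .  t=0,i=2
  [0] ... => .  t=0,i=0
  bits 00010100 = 20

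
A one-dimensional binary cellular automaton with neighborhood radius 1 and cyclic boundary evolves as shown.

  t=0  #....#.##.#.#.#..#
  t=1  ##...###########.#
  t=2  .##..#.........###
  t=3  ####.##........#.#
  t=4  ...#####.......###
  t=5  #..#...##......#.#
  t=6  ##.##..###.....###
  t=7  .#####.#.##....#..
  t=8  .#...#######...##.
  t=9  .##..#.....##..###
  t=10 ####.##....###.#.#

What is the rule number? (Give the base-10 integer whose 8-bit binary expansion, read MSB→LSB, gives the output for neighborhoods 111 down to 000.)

  nb ###: next=.  (t=1,i=0, bit7=0)
  nb ##.: next=#  (t=0,i=0, bit6=1)
  nb #.#: next=#  (t=0,i=6, bit5=1)
  nb #..: next=#  (t=0,i=1, bit4=1)
  nb .##: next=#  (t=0,i=7, bit3=1)
  nb .#.: next=#  (t=0,i=5, bit2=1)
  nb ..#: next=.  (t=0,i=4, bit1=0)
  nb ...: next=.  (t=0,i=2, bit0=0)
  bits 01111100 = 124

124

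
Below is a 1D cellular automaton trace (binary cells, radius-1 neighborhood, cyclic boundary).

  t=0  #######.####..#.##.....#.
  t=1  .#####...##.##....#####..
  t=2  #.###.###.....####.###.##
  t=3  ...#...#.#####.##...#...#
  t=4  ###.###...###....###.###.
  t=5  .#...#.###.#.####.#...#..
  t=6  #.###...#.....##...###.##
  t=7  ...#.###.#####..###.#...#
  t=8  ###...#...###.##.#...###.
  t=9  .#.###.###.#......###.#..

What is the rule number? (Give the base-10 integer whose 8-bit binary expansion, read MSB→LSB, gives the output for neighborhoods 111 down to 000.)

147

  ### -> #   bit 7 = 1  t=0,i=1
  ##. -> .   bit 6 = 0  t=0,i=6
  #.# -> .   bit 5 = 0  t=0,i=7
  #.. -> #   bit 4 = 1  t=0,i=12
  .## -> .   bit 3 = 0  t=0,i=0
  .#. -> .   bit 2 = 0  t=0,i=14
  ..# -> #   bit 1 = 1  t=0,i=13
  ... -> #   bit 0 = 1  t=0,i=19
  bits 10010011 = 147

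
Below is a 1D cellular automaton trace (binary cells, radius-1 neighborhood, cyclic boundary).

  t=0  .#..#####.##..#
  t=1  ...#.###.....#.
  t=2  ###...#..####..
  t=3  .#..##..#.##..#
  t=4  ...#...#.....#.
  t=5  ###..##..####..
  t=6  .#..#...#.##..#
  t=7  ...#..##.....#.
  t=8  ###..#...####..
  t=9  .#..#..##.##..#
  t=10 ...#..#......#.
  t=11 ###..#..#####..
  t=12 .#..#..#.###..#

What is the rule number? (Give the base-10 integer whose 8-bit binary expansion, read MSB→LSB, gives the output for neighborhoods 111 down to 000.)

131

  ### -> #   bit 7 = 1  t=0,i=5
  ##. -> .   bit 6 = 0  t=0,i=8
  #.# -> .   bit 5 = 0  t=0,i=0
  #.. -> .   bit 4 = 0  t=0,i=2
  .## -> .   bit 3 = 0  t=0,i=4
  .#. -> .   bit 2 = 0  t=0,i=1
  ..# -> #   bit 1 = 1  t=0,i=3
  ... -> #   bit 0 = 1  t=1,i=0
  bits 10000011 = 131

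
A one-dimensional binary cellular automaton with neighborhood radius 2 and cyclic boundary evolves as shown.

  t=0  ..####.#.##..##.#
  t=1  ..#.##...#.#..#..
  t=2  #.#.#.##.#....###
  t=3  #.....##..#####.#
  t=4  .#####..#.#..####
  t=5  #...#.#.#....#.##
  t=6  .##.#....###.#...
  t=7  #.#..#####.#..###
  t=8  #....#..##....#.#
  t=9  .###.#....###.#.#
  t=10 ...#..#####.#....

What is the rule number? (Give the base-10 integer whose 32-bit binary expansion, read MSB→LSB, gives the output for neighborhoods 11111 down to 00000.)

1799561659

  ##### -> .   bit 31 = 0  t=3,i=12
  ####. -> #   bit 30 = 1  t=0,i=4
  ###.# -> #   bit 29 = 1  t=0,i=5
  ###.. -> .   bit 28 = 0  t=4,i=5
  ##.## -> #   bit 27 = 1  t=3,i=15
  ##.#. -> .   bit 26 = 0  t=0,i=6
  ##..# -> #   bit 25 = 1  t=0,i=11
  ##... -> #   bit 24 = 1  t=1,i=6
  #.### -> .   bit 23 = 0  t=4,i=1
  #.##. -> #   bit 22 = 1  t=0,i=9
  #.#.# -> .   bit 21 = 0  t=0,i=7
  #.#.. -> .   bit 20 = 0  t=0,i=16
  #..## -> .   bit 19 = 0  t=0,i=1
  #..#. -> .   bit 18 = 0  t=1,i=13
  #...# -> #   bit 17 = 1  t=1,i=7
  #.... -> #   bit 16 = 1  t=1,i=16
  .#### -> .   bit 15 = 0  t=0,i=3
  .###. -> .   bit 14 = 0  t=5,i=16
  .##.# -> #   bit 13 = 1  t=0,i=14
  .##.. -> .   bit 12 = 0  t=0,i=10
  .#.## -> .   bit 11 = 0  t=0,i=8
  .#.#. -> .   bit 10 = 0  t=1,i=10
  .#..# -> .   bit 9 = 0  t=0,i=0
  .#... -> #   bit 8 = 1  t=1,i=15
  ..### -> #   bit 7 = 1  t=0,i=2
  ..##. -> .   bit 6 = 0  t=0,i=13
  ..#.# -> #   bit 5 = 1  t=1,i=2
  ..#.. -> #   bit 4 = 1  t=1,i=14
  ...## -> #   bit 3 = 1  t=2,i=13
  ...#. -> .   bit 2 = 0  t=1,i=1
  ....# -> #   bit 1 = 1  t=1,i=0
  ..... -> #   bit 0 = 1  t=3,i=3
  bits 01101011010000110010000110111011 = 1799561659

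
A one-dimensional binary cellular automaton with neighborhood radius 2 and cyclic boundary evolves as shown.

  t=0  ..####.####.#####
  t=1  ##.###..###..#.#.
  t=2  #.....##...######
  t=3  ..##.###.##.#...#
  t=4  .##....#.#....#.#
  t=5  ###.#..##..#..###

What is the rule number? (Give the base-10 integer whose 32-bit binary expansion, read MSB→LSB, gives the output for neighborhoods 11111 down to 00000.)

  [31] ##### => .  t=0,i=14
  [30] ####. => #  t=0,i=4
  [29] ###.# => #  t=0,i=5
  [28] ###.. => .  t=0,i=16
  [27] ##.## => .  t=0,i=6
  [26] ##.#. => .  t=3,i=11
  [25] ##..# => #  t=0,i=0
  [24] ##... => .  t=2,i=1
  [23] #.### => .  t=0,i=7
  [22] #.##. => #  t=1,i=0
  [21] #.#.# => #  t=1,i=15
  [20] #.#.. => .  t=3,i=12
  [19] #..## => #  t=0,i=1
  [18] #..#. => #  t=1,i=12
  [17] #...# => #  t=2,i=9
  [16] #.... => #  t=2,i=2
  [15] .#### => #  t=0,i=3
  [14] .###. => .  t=1,i=4
  [13] .##.# => .  t=1,i=1
  [12] .##.. => #  t=2,i=7
  [11] .#.## => #  t=1,i=16
  [10] .#.#. => #  t=1,i=14
  [9] .#..# => .  t=3,i=0
  [8] .#... => .  t=3,i=13
  [7] ..### => .  t=0,i=2
  [6] ..##. => #  t=2,i=6
  [5] ..#.# => #  t=1,i=13
  [4] ..#.. => #  t=3,i=16
  [3] ...## => #  t=2,i=5
  [2] ...#. => .  t=3,i=15
  [1] ....# => .  t=2,i=4
  [0] ..... => #  t=2,i=3
  bits 01100010011011111001110001111001 = 1651481721

1651481721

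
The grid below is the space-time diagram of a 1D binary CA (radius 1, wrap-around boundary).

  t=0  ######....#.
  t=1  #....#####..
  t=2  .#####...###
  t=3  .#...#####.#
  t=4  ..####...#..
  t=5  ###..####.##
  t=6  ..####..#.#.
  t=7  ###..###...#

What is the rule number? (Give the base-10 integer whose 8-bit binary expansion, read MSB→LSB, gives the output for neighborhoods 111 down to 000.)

  [7] ### => .  t=0,i=1
  [6] ##. => #  t=0,i=5
  [5] #.# => .  t=0,i=11
  [4] #.. => #  t=0,i=6
  [3] .## => #  t=0,i=0
  [2] .#. => .  t=0,i=10
  [1] ..# => #  t=0,i=9
  [0] ... => #  t=0,i=7
  bits 01011011 = 91

91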